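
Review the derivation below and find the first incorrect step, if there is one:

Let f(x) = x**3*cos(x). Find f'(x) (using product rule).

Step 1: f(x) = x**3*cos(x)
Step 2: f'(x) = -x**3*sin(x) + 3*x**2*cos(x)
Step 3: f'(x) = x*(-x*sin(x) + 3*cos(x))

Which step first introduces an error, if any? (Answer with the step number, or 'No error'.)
Step 3

Step 3 is incorrect due to a wrong exponent.
The step shows: x*(-x*sin(x) + 3*cos(x))
The correct value should be: x**2*(-x*sin(x) + 3*cos(x))

Explanation: The exponent 2 on x was incorrectly written as 1: the term x**2*(-x*sin(x) + 3*cos(x)) was incorrectly written as x*(-x*sin(x) + 3*cos(x))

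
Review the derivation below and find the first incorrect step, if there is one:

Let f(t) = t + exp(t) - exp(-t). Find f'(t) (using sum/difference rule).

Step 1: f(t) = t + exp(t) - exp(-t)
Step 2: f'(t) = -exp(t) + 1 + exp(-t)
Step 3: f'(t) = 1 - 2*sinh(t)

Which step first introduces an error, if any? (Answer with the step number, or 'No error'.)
Step 2

Step 2 is incorrect due to a sign flip.
The step shows: -exp(t) + 1 + exp(-t)
The correct value should be: exp(t) + 1 + exp(-t)

Explanation: The sign of one term was flipped: the term exp(t) was incorrectly written as -exp(t)
The later steps are derived from this incorrect expression, so the error originates in Step 2.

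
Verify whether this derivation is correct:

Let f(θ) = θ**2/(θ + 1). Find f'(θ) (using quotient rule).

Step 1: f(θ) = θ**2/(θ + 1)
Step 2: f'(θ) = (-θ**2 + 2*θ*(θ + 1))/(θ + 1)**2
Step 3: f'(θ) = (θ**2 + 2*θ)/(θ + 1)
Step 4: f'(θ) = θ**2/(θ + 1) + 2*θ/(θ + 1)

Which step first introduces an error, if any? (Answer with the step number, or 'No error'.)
Step 3

Step 3 is incorrect due to a wrong exponent.
The step shows: (θ**2 + 2*θ)/(θ + 1)
The correct value should be: (θ**2 + 2*θ)/(θ + 1)**2

Explanation: The exponent -2 on θ + 1 was incorrectly written as -1: the term (θ**2 + 2*θ)/(θ + 1)**2 was incorrectly written as (θ**2 + 2*θ)/(θ + 1)
The later steps are derived from this incorrect expression, so the error originates in Step 3.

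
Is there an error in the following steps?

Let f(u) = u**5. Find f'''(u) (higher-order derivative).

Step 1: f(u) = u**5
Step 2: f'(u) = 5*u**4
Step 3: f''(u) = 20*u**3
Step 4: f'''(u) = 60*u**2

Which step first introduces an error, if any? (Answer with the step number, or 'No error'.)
No error

All steps in this derivation are correct.
The final answer f'''(u) = 60*u**2 is valid.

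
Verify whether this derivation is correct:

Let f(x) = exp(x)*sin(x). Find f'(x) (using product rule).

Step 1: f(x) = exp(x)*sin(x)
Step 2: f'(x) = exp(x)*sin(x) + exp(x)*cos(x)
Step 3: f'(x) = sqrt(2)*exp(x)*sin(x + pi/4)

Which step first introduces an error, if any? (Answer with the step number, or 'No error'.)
No error

All steps in this derivation are correct.
The final answer f'(x) = sqrt(2)*exp(x)*sin(x + pi/4) is valid.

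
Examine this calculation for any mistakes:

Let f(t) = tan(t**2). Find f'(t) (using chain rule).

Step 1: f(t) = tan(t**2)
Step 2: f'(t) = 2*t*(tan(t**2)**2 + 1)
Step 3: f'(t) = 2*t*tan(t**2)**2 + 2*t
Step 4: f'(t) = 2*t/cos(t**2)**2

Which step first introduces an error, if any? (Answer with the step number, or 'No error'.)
No error

All steps in this derivation are correct.
The final answer f'(t) = 2*t/cos(t**2)**2 is valid.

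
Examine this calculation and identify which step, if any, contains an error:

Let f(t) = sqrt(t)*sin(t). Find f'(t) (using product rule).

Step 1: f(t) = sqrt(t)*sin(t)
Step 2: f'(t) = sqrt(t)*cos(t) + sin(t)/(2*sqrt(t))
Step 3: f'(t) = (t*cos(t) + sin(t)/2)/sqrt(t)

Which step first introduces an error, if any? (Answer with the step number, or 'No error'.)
No error

All steps in this derivation are correct.
The final answer f'(t) = (t*cos(t) + sin(t)/2)/sqrt(t) is valid.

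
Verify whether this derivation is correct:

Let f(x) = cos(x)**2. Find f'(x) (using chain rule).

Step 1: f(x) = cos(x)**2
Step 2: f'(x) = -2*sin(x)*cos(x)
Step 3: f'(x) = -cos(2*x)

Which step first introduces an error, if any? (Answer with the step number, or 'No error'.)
Step 3

Step 3 is incorrect due to a wrong trig function.
The step shows: -cos(2*x)
The correct value should be: -sin(2*x)

Explanation: sin(2*x) was incorrectly written as cos(2*x): the term -sin(2*x) was incorrectly written as -cos(2*x)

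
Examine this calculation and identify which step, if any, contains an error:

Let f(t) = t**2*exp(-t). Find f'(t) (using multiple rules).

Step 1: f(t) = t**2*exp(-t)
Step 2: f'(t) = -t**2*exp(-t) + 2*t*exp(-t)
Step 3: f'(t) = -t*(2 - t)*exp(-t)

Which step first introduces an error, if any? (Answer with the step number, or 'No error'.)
Step 3

Step 3 is incorrect due to a sign flip.
The step shows: -t*(2 - t)*exp(-t)
The correct value should be: t*(2 - t)*exp(-t)

Explanation: The sign of the whole expression was flipped: the term t*(2 - t)*exp(-t) was incorrectly written as -t*(2 - t)*exp(-t)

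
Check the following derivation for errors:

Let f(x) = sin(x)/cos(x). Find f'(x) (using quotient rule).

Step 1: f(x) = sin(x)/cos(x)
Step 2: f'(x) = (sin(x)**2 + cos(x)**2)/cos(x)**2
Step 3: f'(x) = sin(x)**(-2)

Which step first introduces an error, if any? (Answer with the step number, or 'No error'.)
Step 3

Step 3 is incorrect due to a wrong trig function.
The step shows: sin(x)**(-2)
The correct value should be: cos(x)**(-2)

Explanation: cos(x) was incorrectly written as sin(x): the term cos(x)**(-2) was incorrectly written as sin(x)**(-2)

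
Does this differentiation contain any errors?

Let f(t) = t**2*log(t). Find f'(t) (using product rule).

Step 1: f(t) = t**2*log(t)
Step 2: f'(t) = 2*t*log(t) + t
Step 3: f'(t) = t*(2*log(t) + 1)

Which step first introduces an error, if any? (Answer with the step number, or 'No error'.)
No error

All steps in this derivation are correct.
The final answer f'(t) = t*(2*log(t) + 1) is valid.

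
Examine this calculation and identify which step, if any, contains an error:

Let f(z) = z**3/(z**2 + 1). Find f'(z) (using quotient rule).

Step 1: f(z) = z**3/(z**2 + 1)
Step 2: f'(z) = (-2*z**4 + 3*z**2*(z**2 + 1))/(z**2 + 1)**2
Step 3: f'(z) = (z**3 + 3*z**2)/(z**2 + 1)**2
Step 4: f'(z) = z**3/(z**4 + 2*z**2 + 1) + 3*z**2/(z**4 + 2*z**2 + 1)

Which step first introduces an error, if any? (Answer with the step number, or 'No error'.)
Step 3

Step 3 is incorrect due to a wrong exponent.
The step shows: (z**3 + 3*z**2)/(z**2 + 1)**2
The correct value should be: (z**4 + 3*z**2)/(z**2 + 1)**2

Explanation: The exponent 4 on z was incorrectly written as 3: the term (z**4 + 3*z**2)/(z**2 + 1)**2 was incorrectly written as (z**3 + 3*z**2)/(z**2 + 1)**2
The later steps are derived from this incorrect expression, so the error originates in Step 3.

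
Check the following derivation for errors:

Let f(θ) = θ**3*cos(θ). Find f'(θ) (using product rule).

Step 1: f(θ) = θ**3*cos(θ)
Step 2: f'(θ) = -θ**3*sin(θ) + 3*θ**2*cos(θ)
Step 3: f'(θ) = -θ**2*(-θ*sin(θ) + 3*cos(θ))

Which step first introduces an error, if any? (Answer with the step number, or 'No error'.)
Step 3

Step 3 is incorrect due to a sign flip.
The step shows: -θ**2*(-θ*sin(θ) + 3*cos(θ))
The correct value should be: θ**2*(-θ*sin(θ) + 3*cos(θ))

Explanation: The sign of the whole expression was flipped: the term θ**2*(-θ*sin(θ) + 3*cos(θ)) was incorrectly written as -θ**2*(-θ*sin(θ) + 3*cos(θ))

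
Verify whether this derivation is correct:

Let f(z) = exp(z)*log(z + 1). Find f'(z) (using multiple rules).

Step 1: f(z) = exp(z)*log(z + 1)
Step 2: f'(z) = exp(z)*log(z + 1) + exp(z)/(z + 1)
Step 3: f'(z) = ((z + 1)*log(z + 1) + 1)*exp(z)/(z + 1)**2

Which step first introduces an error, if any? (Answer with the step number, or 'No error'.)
Step 3

Step 3 is incorrect due to a wrong exponent.
The step shows: ((z + 1)*log(z + 1) + 1)*exp(z)/(z + 1)**2
The correct value should be: ((z + 1)*log(z + 1) + 1)*exp(z)/(z + 1)

Explanation: The exponent -1 on z + 1 was incorrectly written as -2: the term ((z + 1)*log(z + 1) + 1)*exp(z)/(z + 1) was incorrectly written as ((z + 1)*log(z + 1) + 1)*exp(z)/(z + 1)**2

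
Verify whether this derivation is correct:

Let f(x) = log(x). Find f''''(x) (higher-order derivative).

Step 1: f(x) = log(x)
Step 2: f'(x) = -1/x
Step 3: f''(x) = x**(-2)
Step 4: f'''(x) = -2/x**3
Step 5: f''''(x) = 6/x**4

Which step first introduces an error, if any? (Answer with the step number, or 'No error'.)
Step 2

Step 2 is incorrect due to a sign flip.
The step shows: -1/x
The correct value should be: 1/x

Explanation: The sign of the whole expression was flipped: the term 1/x was incorrectly written as -1/x
The later steps are derived from this incorrect expression, so the error originates in Step 2.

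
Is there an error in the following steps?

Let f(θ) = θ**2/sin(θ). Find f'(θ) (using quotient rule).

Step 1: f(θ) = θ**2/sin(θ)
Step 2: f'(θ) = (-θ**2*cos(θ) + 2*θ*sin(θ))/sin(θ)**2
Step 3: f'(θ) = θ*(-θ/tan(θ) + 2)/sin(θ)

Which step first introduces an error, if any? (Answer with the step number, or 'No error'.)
No error

All steps in this derivation are correct.
The final answer f'(θ) = θ*(-θ/tan(θ) + 2)/sin(θ) is valid.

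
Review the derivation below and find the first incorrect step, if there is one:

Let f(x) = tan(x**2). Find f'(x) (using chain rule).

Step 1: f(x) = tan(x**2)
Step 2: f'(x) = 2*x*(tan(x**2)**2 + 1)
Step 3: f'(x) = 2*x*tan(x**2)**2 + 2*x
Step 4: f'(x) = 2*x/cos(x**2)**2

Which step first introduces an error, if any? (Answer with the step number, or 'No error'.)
No error

All steps in this derivation are correct.
The final answer f'(x) = 2*x/cos(x**2)**2 is valid.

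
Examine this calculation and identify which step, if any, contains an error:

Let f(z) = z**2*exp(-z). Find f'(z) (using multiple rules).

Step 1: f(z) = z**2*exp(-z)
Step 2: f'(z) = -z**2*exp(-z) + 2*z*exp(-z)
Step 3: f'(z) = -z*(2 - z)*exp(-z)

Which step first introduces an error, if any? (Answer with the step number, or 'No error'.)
Step 3

Step 3 is incorrect due to a sign flip.
The step shows: -z*(2 - z)*exp(-z)
The correct value should be: z*(2 - z)*exp(-z)

Explanation: The sign of the whole expression was flipped: the term z*(2 - z)*exp(-z) was incorrectly written as -z*(2 - z)*exp(-z)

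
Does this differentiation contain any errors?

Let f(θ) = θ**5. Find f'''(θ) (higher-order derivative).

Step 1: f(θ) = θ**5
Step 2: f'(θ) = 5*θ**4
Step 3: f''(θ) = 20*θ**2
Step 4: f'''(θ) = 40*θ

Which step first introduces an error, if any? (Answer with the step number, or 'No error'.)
Step 3

Step 3 is incorrect due to a wrong exponent.
The step shows: 20*θ**2
The correct value should be: 20*θ**3

Explanation: The exponent 3 on θ was incorrectly written as 2: the term 20*θ**3 was incorrectly written as 20*θ**2
The later steps are derived from this incorrect expression, so the error originates in Step 3.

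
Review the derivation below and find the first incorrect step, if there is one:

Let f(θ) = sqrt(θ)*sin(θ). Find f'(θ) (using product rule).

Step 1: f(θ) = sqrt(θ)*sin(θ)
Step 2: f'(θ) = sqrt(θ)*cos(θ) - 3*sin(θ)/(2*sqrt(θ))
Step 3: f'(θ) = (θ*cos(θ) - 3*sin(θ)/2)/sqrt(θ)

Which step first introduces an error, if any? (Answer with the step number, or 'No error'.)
Step 2

Step 2 is incorrect due to a wrong coefficient.
The step shows: sqrt(θ)*cos(θ) - 3*sin(θ)/(2*sqrt(θ))
The correct value should be: sqrt(θ)*cos(θ) + sin(θ)/(2*sqrt(θ))

Explanation: The coefficient 1/2 was incorrectly written as -3/2: the term sin(θ)/(2*sqrt(θ)) was incorrectly written as -3*sin(θ)/(2*sqrt(θ))
The later steps are derived from this incorrect expression, so the error originates in Step 2.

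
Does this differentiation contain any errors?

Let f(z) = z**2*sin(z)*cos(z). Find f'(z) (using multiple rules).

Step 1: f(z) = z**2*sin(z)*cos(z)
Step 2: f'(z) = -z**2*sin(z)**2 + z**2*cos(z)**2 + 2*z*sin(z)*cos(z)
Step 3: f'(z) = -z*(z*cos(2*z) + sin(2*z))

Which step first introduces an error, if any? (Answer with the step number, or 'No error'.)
Step 3

Step 3 is incorrect due to a sign flip.
The step shows: -z*(z*cos(2*z) + sin(2*z))
The correct value should be: z*(z*cos(2*z) + sin(2*z))

Explanation: The sign of the whole expression was flipped: the term z*(z*cos(2*z) + sin(2*z)) was incorrectly written as -z*(z*cos(2*z) + sin(2*z))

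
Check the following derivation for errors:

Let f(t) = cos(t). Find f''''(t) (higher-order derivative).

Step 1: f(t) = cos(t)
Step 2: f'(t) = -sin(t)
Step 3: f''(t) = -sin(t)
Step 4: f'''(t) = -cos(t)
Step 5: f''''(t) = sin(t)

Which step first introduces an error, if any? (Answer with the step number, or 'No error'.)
Step 3

Step 3 is incorrect due to a wrong trig function.
The step shows: -sin(t)
The correct value should be: -cos(t)

Explanation: cos(t) was incorrectly written as sin(t): the term -cos(t) was incorrectly written as -sin(t)
The later steps are derived from this incorrect expression, so the error originates in Step 3.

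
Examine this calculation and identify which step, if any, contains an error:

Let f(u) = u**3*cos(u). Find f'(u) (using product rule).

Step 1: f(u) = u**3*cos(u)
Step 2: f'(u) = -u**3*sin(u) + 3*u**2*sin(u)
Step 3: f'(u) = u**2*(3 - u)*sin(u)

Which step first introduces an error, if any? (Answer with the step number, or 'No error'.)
Step 2

Step 2 is incorrect due to a wrong trig function.
The step shows: -u**3*sin(u) + 3*u**2*sin(u)
The correct value should be: -u**3*sin(u) + 3*u**2*cos(u)

Explanation: cos(u) was incorrectly written as sin(u): the term 3*u**2*cos(u) was incorrectly written as 3*u**2*sin(u)
The later steps are derived from this incorrect expression, so the error originates in Step 2.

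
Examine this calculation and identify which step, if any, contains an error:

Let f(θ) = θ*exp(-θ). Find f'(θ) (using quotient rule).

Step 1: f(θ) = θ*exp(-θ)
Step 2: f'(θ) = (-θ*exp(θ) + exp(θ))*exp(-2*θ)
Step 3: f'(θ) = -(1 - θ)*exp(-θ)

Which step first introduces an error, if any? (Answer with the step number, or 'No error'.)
Step 3

Step 3 is incorrect due to a sign flip.
The step shows: -(1 - θ)*exp(-θ)
The correct value should be: (1 - θ)*exp(-θ)

Explanation: The sign of the whole expression was flipped: the term (1 - θ)*exp(-θ) was incorrectly written as -(1 - θ)*exp(-θ)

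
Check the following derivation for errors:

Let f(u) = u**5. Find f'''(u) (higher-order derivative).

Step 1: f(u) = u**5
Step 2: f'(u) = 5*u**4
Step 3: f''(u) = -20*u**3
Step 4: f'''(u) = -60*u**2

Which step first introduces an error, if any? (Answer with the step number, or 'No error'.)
Step 3

Step 3 is incorrect due to a sign flip.
The step shows: -20*u**3
The correct value should be: 20*u**3

Explanation: The sign of the whole expression was flipped: the term 20*u**3 was incorrectly written as -20*u**3
The later steps are derived from this incorrect expression, so the error originates in Step 3.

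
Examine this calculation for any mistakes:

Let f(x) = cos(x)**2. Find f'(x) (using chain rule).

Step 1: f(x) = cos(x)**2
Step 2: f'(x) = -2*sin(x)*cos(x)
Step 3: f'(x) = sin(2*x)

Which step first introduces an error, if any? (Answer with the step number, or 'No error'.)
Step 3

Step 3 is incorrect due to a sign flip.
The step shows: sin(2*x)
The correct value should be: -sin(2*x)

Explanation: The sign of the whole expression was flipped: the term -sin(2*x) was incorrectly written as sin(2*x)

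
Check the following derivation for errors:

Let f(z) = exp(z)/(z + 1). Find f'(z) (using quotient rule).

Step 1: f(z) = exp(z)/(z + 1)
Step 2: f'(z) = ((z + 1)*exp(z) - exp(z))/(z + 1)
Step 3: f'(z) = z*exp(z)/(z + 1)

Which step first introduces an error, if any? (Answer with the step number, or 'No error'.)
Step 2

Step 2 is incorrect due to a wrong exponent.
The step shows: ((z + 1)*exp(z) - exp(z))/(z + 1)
The correct value should be: ((z + 1)*exp(z) - exp(z))/(z + 1)**2

Explanation: The exponent -2 on z + 1 was incorrectly written as -1: the term ((z + 1)*exp(z) - exp(z))/(z + 1)**2 was incorrectly written as ((z + 1)*exp(z) - exp(z))/(z + 1)
The later steps are derived from this incorrect expression, so the error originates in Step 2.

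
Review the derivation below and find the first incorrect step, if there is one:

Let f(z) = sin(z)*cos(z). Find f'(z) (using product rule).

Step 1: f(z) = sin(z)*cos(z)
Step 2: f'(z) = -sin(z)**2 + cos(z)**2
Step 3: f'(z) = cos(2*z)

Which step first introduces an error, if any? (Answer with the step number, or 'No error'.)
No error

All steps in this derivation are correct.
The final answer f'(z) = cos(2*z) is valid.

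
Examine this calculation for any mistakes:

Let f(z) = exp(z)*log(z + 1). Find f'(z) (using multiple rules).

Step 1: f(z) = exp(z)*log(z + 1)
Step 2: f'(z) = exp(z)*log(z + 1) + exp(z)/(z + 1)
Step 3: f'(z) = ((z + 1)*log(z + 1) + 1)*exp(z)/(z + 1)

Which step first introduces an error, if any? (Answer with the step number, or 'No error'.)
No error

All steps in this derivation are correct.
The final answer f'(z) = ((z + 1)*log(z + 1) + 1)*exp(z)/(z + 1) is valid.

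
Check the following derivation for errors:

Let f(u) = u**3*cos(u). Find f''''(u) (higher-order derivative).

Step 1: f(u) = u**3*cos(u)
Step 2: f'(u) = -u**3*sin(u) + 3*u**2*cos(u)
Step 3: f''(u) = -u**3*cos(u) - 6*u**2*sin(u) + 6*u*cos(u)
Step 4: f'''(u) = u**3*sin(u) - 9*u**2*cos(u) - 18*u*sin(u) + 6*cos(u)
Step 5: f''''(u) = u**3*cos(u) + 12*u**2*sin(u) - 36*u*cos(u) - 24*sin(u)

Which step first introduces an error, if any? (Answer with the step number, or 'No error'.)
No error

All steps in this derivation are correct.
The final answer f''''(u) = u**3*cos(u) + 12*u**2*sin(u) - 36*u*cos(u) - 24*sin(u) is valid.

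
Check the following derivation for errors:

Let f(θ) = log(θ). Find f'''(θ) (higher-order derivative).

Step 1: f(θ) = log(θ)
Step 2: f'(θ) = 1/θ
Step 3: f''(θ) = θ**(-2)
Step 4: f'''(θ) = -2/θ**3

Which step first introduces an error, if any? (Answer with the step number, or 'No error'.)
Step 3

Step 3 is incorrect due to a sign flip.
The step shows: θ**(-2)
The correct value should be: -1/θ**2

Explanation: The sign of the whole expression was flipped: the term -1/θ**2 was incorrectly written as θ**(-2)
The later steps are derived from this incorrect expression, so the error originates in Step 3.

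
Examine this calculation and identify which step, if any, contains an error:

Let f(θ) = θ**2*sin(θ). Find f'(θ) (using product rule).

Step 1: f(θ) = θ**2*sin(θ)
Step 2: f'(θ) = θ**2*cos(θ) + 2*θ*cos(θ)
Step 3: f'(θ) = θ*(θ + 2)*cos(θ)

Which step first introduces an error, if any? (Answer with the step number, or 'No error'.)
Step 2

Step 2 is incorrect due to a wrong trig function.
The step shows: θ**2*cos(θ) + 2*θ*cos(θ)
The correct value should be: θ**2*cos(θ) + 2*θ*sin(θ)

Explanation: sin(θ) was incorrectly written as cos(θ): the term 2*θ*sin(θ) was incorrectly written as 2*θ*cos(θ)
The later steps are derived from this incorrect expression, so the error originates in Step 2.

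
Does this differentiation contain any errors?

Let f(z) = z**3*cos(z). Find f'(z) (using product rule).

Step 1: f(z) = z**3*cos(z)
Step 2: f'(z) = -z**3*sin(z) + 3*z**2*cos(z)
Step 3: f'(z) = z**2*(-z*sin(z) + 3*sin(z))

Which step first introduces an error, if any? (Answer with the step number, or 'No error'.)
Step 3

Step 3 is incorrect due to a wrong trig function.
The step shows: z**2*(-z*sin(z) + 3*sin(z))
The correct value should be: z**2*(-z*sin(z) + 3*cos(z))

Explanation: cos(z) was incorrectly written as sin(z): the term z**2*(-z*sin(z) + 3*cos(z)) was incorrectly written as z**2*(-z*sin(z) + 3*sin(z))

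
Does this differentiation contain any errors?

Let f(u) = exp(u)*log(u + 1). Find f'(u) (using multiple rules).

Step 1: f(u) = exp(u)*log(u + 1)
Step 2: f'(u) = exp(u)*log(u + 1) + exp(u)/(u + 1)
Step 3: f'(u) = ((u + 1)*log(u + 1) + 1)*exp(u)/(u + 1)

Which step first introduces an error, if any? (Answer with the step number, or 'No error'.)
No error

All steps in this derivation are correct.
The final answer f'(u) = ((u + 1)*log(u + 1) + 1)*exp(u)/(u + 1) is valid.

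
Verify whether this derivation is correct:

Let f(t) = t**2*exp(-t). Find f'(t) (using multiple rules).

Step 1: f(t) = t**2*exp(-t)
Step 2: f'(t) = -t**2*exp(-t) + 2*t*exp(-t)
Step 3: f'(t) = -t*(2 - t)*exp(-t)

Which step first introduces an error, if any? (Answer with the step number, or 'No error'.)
Step 3

Step 3 is incorrect due to a sign flip.
The step shows: -t*(2 - t)*exp(-t)
The correct value should be: t*(2 - t)*exp(-t)

Explanation: The sign of the whole expression was flipped: the term t*(2 - t)*exp(-t) was incorrectly written as -t*(2 - t)*exp(-t)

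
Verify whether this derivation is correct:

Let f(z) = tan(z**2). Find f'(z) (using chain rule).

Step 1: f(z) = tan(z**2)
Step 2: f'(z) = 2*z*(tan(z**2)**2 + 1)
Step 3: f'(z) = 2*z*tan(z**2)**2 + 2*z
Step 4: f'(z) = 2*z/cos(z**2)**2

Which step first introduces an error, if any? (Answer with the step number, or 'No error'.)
No error

All steps in this derivation are correct.
The final answer f'(z) = 2*z/cos(z**2)**2 is valid.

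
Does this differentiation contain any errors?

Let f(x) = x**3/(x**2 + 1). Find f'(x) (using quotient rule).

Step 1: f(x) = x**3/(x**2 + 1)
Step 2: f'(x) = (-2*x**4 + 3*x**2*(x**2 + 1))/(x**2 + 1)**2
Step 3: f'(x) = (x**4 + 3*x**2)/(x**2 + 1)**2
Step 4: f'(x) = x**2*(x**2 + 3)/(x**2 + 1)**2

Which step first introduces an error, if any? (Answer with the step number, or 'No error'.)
No error

All steps in this derivation are correct.
The final answer f'(x) = x**2*(x**2 + 3)/(x**2 + 1)**2 is valid.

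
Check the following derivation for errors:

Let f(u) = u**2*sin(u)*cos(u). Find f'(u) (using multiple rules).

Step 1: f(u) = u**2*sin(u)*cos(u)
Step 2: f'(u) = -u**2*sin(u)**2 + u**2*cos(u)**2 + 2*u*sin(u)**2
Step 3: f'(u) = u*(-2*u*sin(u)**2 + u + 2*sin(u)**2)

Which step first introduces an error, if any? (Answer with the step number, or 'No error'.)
Step 2

Step 2 is incorrect due to a wrong trig function.
The step shows: -u**2*sin(u)**2 + u**2*cos(u)**2 + 2*u*sin(u)**2
The correct value should be: -u**2*sin(u)**2 + u**2*cos(u)**2 + 2*u*sin(u)*cos(u)

Explanation: cos(u) was incorrectly written as sin(u): the term 2*u*sin(u)*cos(u) was incorrectly written as 2*u*sin(u)**2
The later steps are derived from this incorrect expression, so the error originates in Step 2.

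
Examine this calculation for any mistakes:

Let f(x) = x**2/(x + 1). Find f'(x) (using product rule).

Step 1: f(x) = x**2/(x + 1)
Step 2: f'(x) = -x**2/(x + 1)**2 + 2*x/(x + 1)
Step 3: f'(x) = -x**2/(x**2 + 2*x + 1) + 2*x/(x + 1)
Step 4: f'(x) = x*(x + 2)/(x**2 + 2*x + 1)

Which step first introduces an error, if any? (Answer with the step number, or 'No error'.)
No error

All steps in this derivation are correct.
The final answer f'(x) = x*(x + 2)/(x**2 + 2*x + 1) is valid.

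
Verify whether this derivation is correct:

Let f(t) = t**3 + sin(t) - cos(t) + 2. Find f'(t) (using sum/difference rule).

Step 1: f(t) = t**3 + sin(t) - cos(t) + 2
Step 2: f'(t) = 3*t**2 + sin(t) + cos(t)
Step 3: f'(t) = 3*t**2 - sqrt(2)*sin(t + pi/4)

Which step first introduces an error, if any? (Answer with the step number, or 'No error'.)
Step 3

Step 3 is incorrect due to a sign flip.
The step shows: 3*t**2 - sqrt(2)*sin(t + pi/4)
The correct value should be: 3*t**2 + sqrt(2)*sin(t + pi/4)

Explanation: The sign of one term was flipped: the term sqrt(2)*sin(t + pi/4) was incorrectly written as -sqrt(2)*sin(t + pi/4)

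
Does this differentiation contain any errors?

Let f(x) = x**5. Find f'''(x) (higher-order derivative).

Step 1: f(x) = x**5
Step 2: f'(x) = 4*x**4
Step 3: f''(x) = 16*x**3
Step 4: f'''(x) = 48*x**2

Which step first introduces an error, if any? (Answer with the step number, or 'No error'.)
Step 2

Step 2 is incorrect due to a wrong coefficient.
The step shows: 4*x**4
The correct value should be: 5*x**4

Explanation: The coefficient 5 was incorrectly written as 4: the term 5*x**4 was incorrectly written as 4*x**4
The later steps are derived from this incorrect expression, so the error originates in Step 2.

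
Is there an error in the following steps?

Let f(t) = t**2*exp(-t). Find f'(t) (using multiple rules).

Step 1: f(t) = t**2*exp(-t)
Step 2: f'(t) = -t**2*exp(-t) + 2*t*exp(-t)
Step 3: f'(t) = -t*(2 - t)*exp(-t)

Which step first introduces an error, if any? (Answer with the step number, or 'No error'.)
Step 3

Step 3 is incorrect due to a sign flip.
The step shows: -t*(2 - t)*exp(-t)
The correct value should be: t*(2 - t)*exp(-t)

Explanation: The sign of the whole expression was flipped: the term t*(2 - t)*exp(-t) was incorrectly written as -t*(2 - t)*exp(-t)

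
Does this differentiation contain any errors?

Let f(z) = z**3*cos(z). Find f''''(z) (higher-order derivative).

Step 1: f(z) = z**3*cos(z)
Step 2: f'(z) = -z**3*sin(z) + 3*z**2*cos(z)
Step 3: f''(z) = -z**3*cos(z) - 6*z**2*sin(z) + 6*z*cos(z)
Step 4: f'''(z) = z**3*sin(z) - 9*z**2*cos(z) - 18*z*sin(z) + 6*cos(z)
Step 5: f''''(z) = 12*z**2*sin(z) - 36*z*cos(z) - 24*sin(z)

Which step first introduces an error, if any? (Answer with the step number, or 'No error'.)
Step 5

Step 5 is incorrect due to a dropped term.
The step shows: 12*z**2*sin(z) - 36*z*cos(z) - 24*sin(z)
The correct value should be: z**3*cos(z) + 12*z**2*sin(z) - 36*z*cos(z) - 24*sin(z)

Explanation: A term was dropped: the term z**3*cos(z) was incorrectly omitted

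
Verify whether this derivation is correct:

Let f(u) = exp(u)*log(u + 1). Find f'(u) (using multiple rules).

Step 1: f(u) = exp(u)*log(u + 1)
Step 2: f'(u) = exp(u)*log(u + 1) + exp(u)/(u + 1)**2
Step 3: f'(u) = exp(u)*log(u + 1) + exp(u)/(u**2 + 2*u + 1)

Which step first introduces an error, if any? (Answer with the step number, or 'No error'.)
Step 2

Step 2 is incorrect due to a wrong exponent.
The step shows: exp(u)*log(u + 1) + exp(u)/(u + 1)**2
The correct value should be: exp(u)*log(u + 1) + exp(u)/(u + 1)

Explanation: The exponent -1 on u + 1 was incorrectly written as -2: the term exp(u)/(u + 1) was incorrectly written as exp(u)/(u + 1)**2
The later steps are derived from this incorrect expression, so the error originates in Step 2.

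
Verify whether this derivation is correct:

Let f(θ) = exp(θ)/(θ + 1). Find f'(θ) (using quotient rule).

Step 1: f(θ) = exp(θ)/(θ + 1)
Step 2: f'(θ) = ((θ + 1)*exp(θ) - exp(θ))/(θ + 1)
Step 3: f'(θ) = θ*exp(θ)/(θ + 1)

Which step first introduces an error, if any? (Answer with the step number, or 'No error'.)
Step 2

Step 2 is incorrect due to a wrong exponent.
The step shows: ((θ + 1)*exp(θ) - exp(θ))/(θ + 1)
The correct value should be: ((θ + 1)*exp(θ) - exp(θ))/(θ + 1)**2

Explanation: The exponent -2 on θ + 1 was incorrectly written as -1: the term ((θ + 1)*exp(θ) - exp(θ))/(θ + 1)**2 was incorrectly written as ((θ + 1)*exp(θ) - exp(θ))/(θ + 1)
The later steps are derived from this incorrect expression, so the error originates in Step 2.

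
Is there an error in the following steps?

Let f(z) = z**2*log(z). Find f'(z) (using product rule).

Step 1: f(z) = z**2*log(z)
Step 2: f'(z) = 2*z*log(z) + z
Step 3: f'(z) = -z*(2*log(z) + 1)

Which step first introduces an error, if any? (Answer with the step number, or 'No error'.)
Step 3

Step 3 is incorrect due to a sign flip.
The step shows: -z*(2*log(z) + 1)
The correct value should be: z*(2*log(z) + 1)

Explanation: The sign of the whole expression was flipped: the term z*(2*log(z) + 1) was incorrectly written as -z*(2*log(z) + 1)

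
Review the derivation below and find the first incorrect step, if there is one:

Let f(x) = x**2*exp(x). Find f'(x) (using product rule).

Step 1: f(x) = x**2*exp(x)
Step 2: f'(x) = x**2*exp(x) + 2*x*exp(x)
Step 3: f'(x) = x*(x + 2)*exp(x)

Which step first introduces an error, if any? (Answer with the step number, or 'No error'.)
No error

All steps in this derivation are correct.
The final answer f'(x) = x*(x + 2)*exp(x) is valid.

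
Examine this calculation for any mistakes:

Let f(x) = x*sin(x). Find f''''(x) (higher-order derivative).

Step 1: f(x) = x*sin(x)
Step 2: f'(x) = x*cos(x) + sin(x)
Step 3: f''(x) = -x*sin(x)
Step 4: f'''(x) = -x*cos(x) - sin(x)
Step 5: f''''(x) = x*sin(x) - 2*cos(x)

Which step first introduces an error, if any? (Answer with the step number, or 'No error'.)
Step 3

Step 3 is incorrect due to a dropped term.
The step shows: -x*sin(x)
The correct value should be: -x*sin(x) + 2*cos(x)

Explanation: A term was dropped: the term 2*cos(x) was incorrectly omitted
The later steps are derived from this incorrect expression, so the error originates in Step 3.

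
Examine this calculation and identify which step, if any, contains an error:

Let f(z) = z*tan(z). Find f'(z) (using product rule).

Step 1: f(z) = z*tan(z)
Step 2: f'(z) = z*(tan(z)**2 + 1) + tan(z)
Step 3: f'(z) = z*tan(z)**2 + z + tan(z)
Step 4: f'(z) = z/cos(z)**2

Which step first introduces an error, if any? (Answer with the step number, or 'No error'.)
Step 4

Step 4 is incorrect due to a dropped term.
The step shows: z/cos(z)**2
The correct value should be: z/cos(z)**2 + tan(z)

Explanation: A term was dropped: the term tan(z) was incorrectly omitted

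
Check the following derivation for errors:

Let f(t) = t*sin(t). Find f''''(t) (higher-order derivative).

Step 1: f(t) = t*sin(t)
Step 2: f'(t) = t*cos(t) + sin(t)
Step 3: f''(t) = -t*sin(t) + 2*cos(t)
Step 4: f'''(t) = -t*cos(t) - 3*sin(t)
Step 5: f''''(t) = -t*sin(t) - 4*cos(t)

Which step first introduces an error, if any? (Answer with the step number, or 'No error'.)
Step 5

Step 5 is incorrect due to a sign flip.
The step shows: -t*sin(t) - 4*cos(t)
The correct value should be: t*sin(t) - 4*cos(t)

Explanation: The sign of one term was flipped: the term t*sin(t) was incorrectly written as -t*sin(t)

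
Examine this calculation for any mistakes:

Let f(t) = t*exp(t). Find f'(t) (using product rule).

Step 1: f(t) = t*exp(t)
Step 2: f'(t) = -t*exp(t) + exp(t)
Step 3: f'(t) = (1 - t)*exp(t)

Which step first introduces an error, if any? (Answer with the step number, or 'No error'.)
Step 2

Step 2 is incorrect due to a sign flip.
The step shows: -t*exp(t) + exp(t)
The correct value should be: t*exp(t) + exp(t)

Explanation: The sign of one term was flipped: the term t*exp(t) was incorrectly written as -t*exp(t)
The later steps are derived from this incorrect expression, so the error originates in Step 2.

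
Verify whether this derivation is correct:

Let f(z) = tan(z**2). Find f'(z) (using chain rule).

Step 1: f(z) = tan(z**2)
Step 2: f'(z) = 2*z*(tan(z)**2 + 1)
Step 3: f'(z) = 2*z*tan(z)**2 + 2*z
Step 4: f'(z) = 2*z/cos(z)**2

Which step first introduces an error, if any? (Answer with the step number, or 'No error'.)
Step 2

Step 2 is incorrect due to a wrong exponent.
The step shows: 2*z*(tan(z)**2 + 1)
The correct value should be: 2*z*(tan(z**2)**2 + 1)

Explanation: The exponent 2 on z was incorrectly written as 1: the term 2*z*(tan(z**2)**2 + 1) was incorrectly written as 2*z*(tan(z)**2 + 1)
The later steps are derived from this incorrect expression, so the error originates in Step 2.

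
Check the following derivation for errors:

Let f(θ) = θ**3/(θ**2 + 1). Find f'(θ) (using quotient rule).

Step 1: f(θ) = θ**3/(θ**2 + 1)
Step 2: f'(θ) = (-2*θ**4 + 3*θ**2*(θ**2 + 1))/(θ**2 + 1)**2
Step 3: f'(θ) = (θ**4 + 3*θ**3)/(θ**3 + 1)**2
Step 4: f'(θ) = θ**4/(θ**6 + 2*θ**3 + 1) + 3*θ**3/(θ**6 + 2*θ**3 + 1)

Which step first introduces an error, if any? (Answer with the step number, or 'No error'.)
Step 3

Step 3 is incorrect due to a wrong exponent.
The step shows: (θ**4 + 3*θ**3)/(θ**3 + 1)**2
The correct value should be: (θ**4 + 3*θ**2)/(θ**2 + 1)**2

Explanation: The exponent 2 on θ was incorrectly written as 3: the term (θ**4 + 3*θ**2)/(θ**2 + 1)**2 was incorrectly written as (θ**4 + 3*θ**3)/(θ**3 + 1)**2
The later steps are derived from this incorrect expression, so the error originates in Step 3.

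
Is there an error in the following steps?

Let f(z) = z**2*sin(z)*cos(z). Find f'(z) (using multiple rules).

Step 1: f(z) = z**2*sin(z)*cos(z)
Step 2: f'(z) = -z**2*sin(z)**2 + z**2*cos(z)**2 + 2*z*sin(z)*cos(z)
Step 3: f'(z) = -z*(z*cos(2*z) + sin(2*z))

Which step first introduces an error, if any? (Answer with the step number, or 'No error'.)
Step 3

Step 3 is incorrect due to a sign flip.
The step shows: -z*(z*cos(2*z) + sin(2*z))
The correct value should be: z*(z*cos(2*z) + sin(2*z))

Explanation: The sign of the whole expression was flipped: the term z*(z*cos(2*z) + sin(2*z)) was incorrectly written as -z*(z*cos(2*z) + sin(2*z))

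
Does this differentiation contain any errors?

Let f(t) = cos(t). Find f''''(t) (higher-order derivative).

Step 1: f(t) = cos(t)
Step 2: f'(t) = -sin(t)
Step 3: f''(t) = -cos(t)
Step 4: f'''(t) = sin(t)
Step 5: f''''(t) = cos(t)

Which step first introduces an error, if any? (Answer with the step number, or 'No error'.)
No error

All steps in this derivation are correct.
The final answer f''''(t) = cos(t) is valid.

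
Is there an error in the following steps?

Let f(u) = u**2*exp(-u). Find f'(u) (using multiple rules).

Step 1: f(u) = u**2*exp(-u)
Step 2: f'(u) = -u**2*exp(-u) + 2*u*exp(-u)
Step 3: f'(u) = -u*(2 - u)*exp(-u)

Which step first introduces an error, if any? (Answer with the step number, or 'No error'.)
Step 3

Step 3 is incorrect due to a sign flip.
The step shows: -u*(2 - u)*exp(-u)
The correct value should be: u*(2 - u)*exp(-u)

Explanation: The sign of the whole expression was flipped: the term u*(2 - u)*exp(-u) was incorrectly written as -u*(2 - u)*exp(-u)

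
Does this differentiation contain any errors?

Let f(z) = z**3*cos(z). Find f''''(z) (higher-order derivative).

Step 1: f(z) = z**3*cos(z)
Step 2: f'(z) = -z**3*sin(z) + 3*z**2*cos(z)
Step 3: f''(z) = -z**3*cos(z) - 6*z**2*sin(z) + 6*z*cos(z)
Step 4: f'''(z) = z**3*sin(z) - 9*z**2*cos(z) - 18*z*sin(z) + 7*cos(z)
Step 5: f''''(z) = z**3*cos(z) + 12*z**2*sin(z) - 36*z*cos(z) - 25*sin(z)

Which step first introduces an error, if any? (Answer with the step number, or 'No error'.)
Step 4

Step 4 is incorrect due to a wrong coefficient.
The step shows: z**3*sin(z) - 9*z**2*cos(z) - 18*z*sin(z) + 7*cos(z)
The correct value should be: z**3*sin(z) - 9*z**2*cos(z) - 18*z*sin(z) + 6*cos(z)

Explanation: The coefficient 6 was incorrectly written as 7: the term 6*cos(z) was incorrectly written as 7*cos(z)
The later steps are derived from this incorrect expression, so the error originates in Step 4.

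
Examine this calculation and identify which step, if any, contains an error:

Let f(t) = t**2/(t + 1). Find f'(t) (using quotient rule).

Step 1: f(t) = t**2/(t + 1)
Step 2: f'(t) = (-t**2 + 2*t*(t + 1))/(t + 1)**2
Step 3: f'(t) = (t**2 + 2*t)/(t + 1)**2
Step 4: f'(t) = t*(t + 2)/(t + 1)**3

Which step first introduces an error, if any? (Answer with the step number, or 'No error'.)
Step 4

Step 4 is incorrect due to a wrong exponent.
The step shows: t*(t + 2)/(t + 1)**3
The correct value should be: t*(t + 2)/(t + 1)**2

Explanation: The exponent -2 on t + 1 was incorrectly written as -3: the term t*(t + 2)/(t + 1)**2 was incorrectly written as t*(t + 2)/(t + 1)**3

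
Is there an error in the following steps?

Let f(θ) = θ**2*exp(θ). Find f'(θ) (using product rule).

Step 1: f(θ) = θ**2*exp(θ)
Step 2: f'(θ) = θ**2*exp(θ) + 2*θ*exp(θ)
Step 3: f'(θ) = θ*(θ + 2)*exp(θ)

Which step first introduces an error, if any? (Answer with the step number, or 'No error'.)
No error

All steps in this derivation are correct.
The final answer f'(θ) = θ*(θ + 2)*exp(θ) is valid.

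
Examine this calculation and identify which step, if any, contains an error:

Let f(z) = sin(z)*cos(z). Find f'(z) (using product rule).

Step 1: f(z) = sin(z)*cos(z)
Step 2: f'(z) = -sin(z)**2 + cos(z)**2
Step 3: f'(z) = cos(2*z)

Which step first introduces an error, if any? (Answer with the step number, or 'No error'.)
No error

All steps in this derivation are correct.
The final answer f'(z) = cos(2*z) is valid.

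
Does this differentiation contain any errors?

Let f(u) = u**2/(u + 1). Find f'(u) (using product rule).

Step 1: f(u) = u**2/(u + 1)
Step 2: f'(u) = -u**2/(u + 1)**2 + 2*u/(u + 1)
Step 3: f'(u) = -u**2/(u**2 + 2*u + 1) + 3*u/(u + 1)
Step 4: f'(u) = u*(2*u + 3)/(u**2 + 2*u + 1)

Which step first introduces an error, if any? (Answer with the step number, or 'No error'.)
Step 3

Step 3 is incorrect due to a wrong coefficient.
The step shows: -u**2/(u**2 + 2*u + 1) + 3*u/(u + 1)
The correct value should be: -u**2/(u**2 + 2*u + 1) + 2*u/(u + 1)

Explanation: The coefficient 2 was incorrectly written as 3: the term 2*u/(u + 1) was incorrectly written as 3*u/(u + 1)
The later steps are derived from this incorrect expression, so the error originates in Step 3.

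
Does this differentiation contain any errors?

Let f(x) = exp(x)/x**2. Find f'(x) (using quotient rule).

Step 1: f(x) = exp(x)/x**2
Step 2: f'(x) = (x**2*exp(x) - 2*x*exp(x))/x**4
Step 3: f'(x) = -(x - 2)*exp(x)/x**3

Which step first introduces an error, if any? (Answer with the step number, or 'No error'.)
Step 3

Step 3 is incorrect due to a sign flip.
The step shows: -(x - 2)*exp(x)/x**3
The correct value should be: (x - 2)*exp(x)/x**3

Explanation: The sign of the whole expression was flipped: the term (x - 2)*exp(x)/x**3 was incorrectly written as -(x - 2)*exp(x)/x**3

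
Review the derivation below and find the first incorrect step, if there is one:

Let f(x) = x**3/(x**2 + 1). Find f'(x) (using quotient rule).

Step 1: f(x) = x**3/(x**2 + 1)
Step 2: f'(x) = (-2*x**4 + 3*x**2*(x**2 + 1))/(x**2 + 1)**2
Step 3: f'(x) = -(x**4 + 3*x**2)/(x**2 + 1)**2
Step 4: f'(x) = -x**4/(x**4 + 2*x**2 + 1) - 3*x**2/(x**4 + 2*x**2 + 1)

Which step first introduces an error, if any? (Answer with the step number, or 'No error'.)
Step 3

Step 3 is incorrect due to a sign flip.
The step shows: -(x**4 + 3*x**2)/(x**2 + 1)**2
The correct value should be: (x**4 + 3*x**2)/(x**2 + 1)**2

Explanation: The sign of the whole expression was flipped: the term (x**4 + 3*x**2)/(x**2 + 1)**2 was incorrectly written as -(x**4 + 3*x**2)/(x**2 + 1)**2
The later steps are derived from this incorrect expression, so the error originates in Step 3.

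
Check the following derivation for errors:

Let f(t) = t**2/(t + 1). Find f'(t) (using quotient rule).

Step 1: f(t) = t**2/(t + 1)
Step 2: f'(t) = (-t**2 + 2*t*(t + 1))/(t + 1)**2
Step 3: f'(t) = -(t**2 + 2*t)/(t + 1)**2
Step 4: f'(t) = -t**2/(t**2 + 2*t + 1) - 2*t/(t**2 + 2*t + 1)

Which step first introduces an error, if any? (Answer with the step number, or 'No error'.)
Step 3

Step 3 is incorrect due to a sign flip.
The step shows: -(t**2 + 2*t)/(t + 1)**2
The correct value should be: (t**2 + 2*t)/(t + 1)**2

Explanation: The sign of the whole expression was flipped: the term (t**2 + 2*t)/(t + 1)**2 was incorrectly written as -(t**2 + 2*t)/(t + 1)**2
The later steps are derived from this incorrect expression, so the error originates in Step 3.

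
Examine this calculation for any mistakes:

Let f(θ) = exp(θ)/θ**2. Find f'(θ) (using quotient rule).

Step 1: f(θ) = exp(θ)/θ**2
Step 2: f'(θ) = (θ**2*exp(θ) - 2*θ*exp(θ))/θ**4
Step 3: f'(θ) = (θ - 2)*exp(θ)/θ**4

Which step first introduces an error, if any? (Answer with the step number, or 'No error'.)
Step 3

Step 3 is incorrect due to a wrong exponent.
The step shows: (θ - 2)*exp(θ)/θ**4
The correct value should be: (θ - 2)*exp(θ)/θ**3

Explanation: The exponent -3 on θ was incorrectly written as -4: the term (θ - 2)*exp(θ)/θ**3 was incorrectly written as (θ - 2)*exp(θ)/θ**4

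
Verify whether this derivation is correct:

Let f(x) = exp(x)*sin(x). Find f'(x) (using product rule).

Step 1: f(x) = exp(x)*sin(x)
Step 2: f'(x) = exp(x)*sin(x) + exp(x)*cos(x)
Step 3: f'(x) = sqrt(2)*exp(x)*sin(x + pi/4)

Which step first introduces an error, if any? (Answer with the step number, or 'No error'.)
No error

All steps in this derivation are correct.
The final answer f'(x) = sqrt(2)*exp(x)*sin(x + pi/4) is valid.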